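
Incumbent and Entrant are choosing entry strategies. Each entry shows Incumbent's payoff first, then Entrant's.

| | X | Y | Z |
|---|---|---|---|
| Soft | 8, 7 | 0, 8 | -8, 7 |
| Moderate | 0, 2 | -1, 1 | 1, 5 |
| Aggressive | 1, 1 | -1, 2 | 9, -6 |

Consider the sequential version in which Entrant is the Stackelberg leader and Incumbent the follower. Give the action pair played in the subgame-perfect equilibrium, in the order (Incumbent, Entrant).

(Soft, Y)

Work backward from Incumbent's decision.
- X → Incumbent plays Soft (best of 8, 0, 1); Entrant gets 7.
- Y → Incumbent plays Soft (best of 0, -1, -1); Entrant gets 8.
- Z → Incumbent plays Aggressive (best of -8, 1, 9); Entrant gets -6.
Maximizing over 7, 8, -6, Entrant chooses Y. Subgame-perfect outcome: (Soft, Y) with payoffs (0, 8).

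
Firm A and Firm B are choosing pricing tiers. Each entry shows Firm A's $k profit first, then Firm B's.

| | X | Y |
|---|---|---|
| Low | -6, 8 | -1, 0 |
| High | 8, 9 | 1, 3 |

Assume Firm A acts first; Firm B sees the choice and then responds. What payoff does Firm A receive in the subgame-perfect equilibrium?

8

Solve by backward induction (Firm A leads).
- Low: Firm B compares 8, 0 and picks X; Firm A would get -6.
- High: Firm B compares 9, 3 and picks X; Firm A would get 8.
Among -6, 8, the best is 8 at High. Subgame-perfect outcome: (High, X) with payoffs (8, 9).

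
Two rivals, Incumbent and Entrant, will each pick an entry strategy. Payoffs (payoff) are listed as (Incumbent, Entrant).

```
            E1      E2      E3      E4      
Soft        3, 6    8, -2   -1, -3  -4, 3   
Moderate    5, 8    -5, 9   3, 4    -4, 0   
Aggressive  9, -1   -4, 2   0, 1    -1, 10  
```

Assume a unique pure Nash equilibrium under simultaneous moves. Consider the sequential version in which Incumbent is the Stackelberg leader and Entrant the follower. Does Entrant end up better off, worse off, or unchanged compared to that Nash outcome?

worse off

Solve by backward induction (Incumbent leads).
- Soft: BR = E1, leader payoff 3.
- Moderate: BR = E2, leader payoff -5.
- Aggressive: BR = E4, leader payoff -1.
Maximizing over 3, -5, -1, Incumbent chooses Soft. Subgame-perfect outcome: (Soft, E1) with payoffs (3, 6).
For the simultaneous game, intersect best replies.
Incumbent's best replies: E1→Aggressive; E2→Soft; E3→Moderate; E4→Aggressive.
Entrant's best replies: Soft→E1; Moderate→E2; Aggressive→E4.
The unique mutual best reply is (Aggressive, E4), giving (-1, 10).
Entrant earns 6 sequentially versus 10 at the Nash outcome: worse off.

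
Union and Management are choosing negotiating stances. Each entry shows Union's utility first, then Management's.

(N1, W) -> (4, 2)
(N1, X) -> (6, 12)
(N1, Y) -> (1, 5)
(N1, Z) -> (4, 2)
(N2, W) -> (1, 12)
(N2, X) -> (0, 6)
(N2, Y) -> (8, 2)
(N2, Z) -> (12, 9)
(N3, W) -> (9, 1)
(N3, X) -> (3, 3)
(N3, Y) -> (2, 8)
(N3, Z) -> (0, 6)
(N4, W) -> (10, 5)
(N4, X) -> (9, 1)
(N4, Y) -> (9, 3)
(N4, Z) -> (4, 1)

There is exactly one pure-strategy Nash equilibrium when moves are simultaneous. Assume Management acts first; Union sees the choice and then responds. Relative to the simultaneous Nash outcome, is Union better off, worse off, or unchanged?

better off

Solve by backward induction (Management leads).
- W: Union compares 4, 1, 9, 10 and picks N4; Management would get 5.
- X: Union compares 6, 0, 3, 9 and picks N4; Management would get 1.
- Y: Union compares 1, 8, 2, 9 and picks N4; Management would get 3.
- Z: Union compares 4, 12, 0, 4 and picks N2; Management would get 9.
Maximizing over 5, 1, 3, 9, Management chooses Z. Subgame-perfect outcome: (N2, Z) with payoffs (12, 9).
Under simultaneous play:
Union's best replies: W→N4; X→N4; Y→N4; Z→N2.
Management's best replies: N1→X; N2→W; N3→Y; N4→W.
Only (N4, W) has each player best-responding; Nash payoffs (10, 5).
Union earns 12 sequentially versus 10 at the Nash outcome: better off.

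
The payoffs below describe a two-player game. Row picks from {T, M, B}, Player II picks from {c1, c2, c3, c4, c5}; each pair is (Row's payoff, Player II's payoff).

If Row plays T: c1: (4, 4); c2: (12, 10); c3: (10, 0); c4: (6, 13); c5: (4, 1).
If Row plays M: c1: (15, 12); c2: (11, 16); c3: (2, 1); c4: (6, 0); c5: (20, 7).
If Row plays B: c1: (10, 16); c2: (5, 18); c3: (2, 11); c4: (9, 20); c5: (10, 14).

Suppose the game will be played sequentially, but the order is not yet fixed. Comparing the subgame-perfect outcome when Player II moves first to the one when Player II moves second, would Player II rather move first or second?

If Row leads: Player II's best replies are T→c4, M→c2, B→c4; Row's induced payoffs 6, 11, 9; outcome (M, c2), payoffs (11, 16).
If Player II leads: Row's best replies are c1→M, c2→T, c3→T, c4→B, c5→M; Player II's induced payoffs 12, 10, 0, 20, 7; outcome (B, c4), payoffs (9, 20).
Player II gets 20 moving first and 16 moving second, so Player II prefers to move first.

first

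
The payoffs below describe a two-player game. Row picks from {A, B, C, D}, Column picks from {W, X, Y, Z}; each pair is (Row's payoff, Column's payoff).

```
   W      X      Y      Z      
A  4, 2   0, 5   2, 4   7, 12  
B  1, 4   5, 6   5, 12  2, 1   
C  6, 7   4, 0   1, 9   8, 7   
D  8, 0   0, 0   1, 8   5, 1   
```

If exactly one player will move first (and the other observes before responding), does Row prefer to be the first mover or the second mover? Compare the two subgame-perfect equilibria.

first

If Row leads: Column's best replies are A→Z, B→Y, C→Y, D→Y; Row's induced payoffs 7, 5, 1, 1; outcome (A, Z), payoffs (7, 12).
If Column leads: Row's best replies are W→D, X→B, Y→B, Z→C; Column's induced payoffs 0, 6, 12, 7; outcome (B, Y), payoffs (5, 12).
Row gets 7 moving first and 5 moving second, so Row prefers to move first.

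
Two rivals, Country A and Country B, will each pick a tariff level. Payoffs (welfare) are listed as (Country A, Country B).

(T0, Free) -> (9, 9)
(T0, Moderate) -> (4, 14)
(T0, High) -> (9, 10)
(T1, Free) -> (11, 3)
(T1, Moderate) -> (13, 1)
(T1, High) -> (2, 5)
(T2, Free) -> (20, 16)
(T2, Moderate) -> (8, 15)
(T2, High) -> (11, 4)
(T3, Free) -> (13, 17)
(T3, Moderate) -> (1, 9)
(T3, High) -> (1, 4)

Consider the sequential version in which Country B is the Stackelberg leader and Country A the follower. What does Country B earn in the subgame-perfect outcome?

Backward induction with Country B moving first.
- Free: BR = T2, leader payoff 16.
- Moderate: BR = T1, leader payoff 1.
- High: BR = T2, leader payoff 4.
Country B's induced payoffs are 16, 1, 4, so Country B commits to Free. Subgame-perfect outcome: (T2, Free) with payoffs (20, 16).

16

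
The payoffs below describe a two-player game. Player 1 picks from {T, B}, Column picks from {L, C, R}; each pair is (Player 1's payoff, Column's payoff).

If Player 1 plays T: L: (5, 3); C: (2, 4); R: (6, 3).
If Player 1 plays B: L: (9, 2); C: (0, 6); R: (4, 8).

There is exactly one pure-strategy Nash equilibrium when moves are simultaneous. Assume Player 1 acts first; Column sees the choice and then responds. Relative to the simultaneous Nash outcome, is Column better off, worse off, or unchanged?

Solve by backward induction (Player 1 leads).
- T: Column compares 3, 4, 3 and picks C; Player 1 would get 2.
- B: Column compares 2, 6, 8 and picks R; Player 1 would get 4.
Among 2, 4, the best is 4 at B. Subgame-perfect outcome: (B, R) with payoffs (4, 8).
Under simultaneous play:
Player 1's best replies: L→B; C→T; R→T.
Column's best replies: T→C; B→R.
The unique mutual best reply is (T, C), giving (2, 4).
Column earns 8 sequentially versus 4 at the Nash outcome: better off.

better off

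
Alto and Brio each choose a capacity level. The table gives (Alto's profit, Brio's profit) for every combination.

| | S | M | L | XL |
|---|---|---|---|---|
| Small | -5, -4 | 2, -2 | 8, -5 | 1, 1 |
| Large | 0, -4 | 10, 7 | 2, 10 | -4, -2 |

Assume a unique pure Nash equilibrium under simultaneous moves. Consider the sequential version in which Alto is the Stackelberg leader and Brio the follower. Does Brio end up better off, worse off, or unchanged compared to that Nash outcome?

better off

Work backward from Brio's decision.
- Small: BR = XL, leader payoff 1.
- Large: BR = L, leader payoff 2.
Among 1, 2, the best is 2 at Large. Subgame-perfect outcome: (Large, L) with payoffs (2, 10).
For the simultaneous game, intersect best replies.
Alto's best replies: S→Large; M→Large; L→Small; XL→Small.
Brio's best replies: Small→XL; Large→L.
Only (Small, XL) has each player best-responding; Nash payoffs (1, 1).
Brio earns 10 sequentially versus 1 at the Nash outcome: better off.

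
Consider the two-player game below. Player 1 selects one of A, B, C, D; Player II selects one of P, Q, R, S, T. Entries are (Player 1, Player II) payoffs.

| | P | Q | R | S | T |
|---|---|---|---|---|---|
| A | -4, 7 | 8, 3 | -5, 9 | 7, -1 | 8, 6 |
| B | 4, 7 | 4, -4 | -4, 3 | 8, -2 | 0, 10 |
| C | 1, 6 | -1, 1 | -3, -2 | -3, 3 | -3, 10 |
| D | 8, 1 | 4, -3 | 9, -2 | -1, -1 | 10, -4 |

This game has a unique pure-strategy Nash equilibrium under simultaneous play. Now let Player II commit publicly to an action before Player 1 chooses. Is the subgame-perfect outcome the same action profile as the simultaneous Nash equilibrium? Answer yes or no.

no

Solve by backward induction (Player II leads).
- P: Player 1 compares -4, 4, 1, 8 and picks D; Player II would get 1.
- Q: Player 1 compares 8, 4, -1, 4 and picks A; Player II would get 3.
- R: Player 1 compares -5, -4, -3, 9 and picks D; Player II would get -2.
- S: Player 1 compares 7, 8, -3, -1 and picks B; Player II would get -2.
- T: Player 1 compares 8, 0, -3, 10 and picks D; Player II would get -4.
Player II's induced payoffs are 1, 3, -2, -2, -4, so Player II commits to Q. Subgame-perfect outcome: (A, Q) with payoffs (8, 3).
Now find the simultaneous Nash equilibrium.
Player 1's best replies: P→D; Q→A; R→D; S→B; T→D.
Player II's best replies: A→R; B→T; C→T; D→P.
Only (D, P) has each player best-responding; Nash payoffs (8, 1).
Sequential outcome (A, Q) differs from the Nash profile (D, P).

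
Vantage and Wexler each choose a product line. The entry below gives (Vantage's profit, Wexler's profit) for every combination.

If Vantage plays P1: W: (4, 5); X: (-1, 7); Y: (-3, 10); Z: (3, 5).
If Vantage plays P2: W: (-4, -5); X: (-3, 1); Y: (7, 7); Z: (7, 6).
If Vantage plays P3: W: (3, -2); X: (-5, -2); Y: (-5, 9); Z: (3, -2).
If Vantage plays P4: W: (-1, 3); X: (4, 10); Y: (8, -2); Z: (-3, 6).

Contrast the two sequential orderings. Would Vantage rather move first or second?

If Vantage leads: Wexler's best replies are P1→Y, P2→Y, P3→Y, P4→X; Vantage's induced payoffs -3, 7, -5, 4; outcome (P2, Y), payoffs (7, 7).
If Wexler leads: Vantage's best replies are W→P1, X→P4, Y→P4, Z→P2; Wexler's induced payoffs 5, 10, -2, 6; outcome (P4, X), payoffs (4, 10).
Vantage gets 7 moving first and 4 moving second, so Vantage prefers to move first.

first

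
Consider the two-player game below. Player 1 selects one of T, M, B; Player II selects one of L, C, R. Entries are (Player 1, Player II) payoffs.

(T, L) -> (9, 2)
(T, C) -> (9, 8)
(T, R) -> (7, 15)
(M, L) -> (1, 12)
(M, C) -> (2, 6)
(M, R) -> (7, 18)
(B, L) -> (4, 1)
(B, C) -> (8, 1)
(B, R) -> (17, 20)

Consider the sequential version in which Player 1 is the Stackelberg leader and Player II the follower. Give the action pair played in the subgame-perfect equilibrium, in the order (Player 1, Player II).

(B, R)

Work backward from Player II's decision.
- T: BR = R, leader payoff 7.
- M: BR = R, leader payoff 7.
- B: BR = R, leader payoff 17.
Maximizing over 7, 7, 17, Player 1 chooses B. Subgame-perfect outcome: (B, R) with payoffs (17, 20).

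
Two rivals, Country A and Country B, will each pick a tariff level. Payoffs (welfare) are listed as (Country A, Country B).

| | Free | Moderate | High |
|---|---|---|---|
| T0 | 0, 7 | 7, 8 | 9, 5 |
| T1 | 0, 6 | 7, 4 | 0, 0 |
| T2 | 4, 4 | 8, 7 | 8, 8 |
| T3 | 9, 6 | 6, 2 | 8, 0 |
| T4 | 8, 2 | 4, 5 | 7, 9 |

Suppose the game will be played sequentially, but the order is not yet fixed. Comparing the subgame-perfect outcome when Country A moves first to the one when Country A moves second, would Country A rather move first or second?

first

If Country A leads: Country B's best replies are T0→Moderate, T1→Free, T2→High, T3→Free, T4→High; Country A's induced payoffs 7, 0, 8, 9, 7; outcome (T3, Free), payoffs (9, 6).
If Country B leads: Country A's best replies are Free→T3, Moderate→T2, High→T0; Country B's induced payoffs 6, 7, 5; outcome (T2, Moderate), payoffs (8, 7).
Country A gets 9 moving first and 8 moving second, so Country A prefers to move first.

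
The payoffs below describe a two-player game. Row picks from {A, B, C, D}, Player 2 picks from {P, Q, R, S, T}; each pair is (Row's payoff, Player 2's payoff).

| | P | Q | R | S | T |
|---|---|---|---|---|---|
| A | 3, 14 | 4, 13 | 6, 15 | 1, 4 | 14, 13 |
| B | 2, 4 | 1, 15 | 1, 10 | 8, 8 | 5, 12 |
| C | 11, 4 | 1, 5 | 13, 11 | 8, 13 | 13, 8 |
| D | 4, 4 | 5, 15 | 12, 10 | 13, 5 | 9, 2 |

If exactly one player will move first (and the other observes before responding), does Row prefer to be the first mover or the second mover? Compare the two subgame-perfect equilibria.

If Row leads: Player 2's best replies are A→R, B→Q, C→S, D→Q; Row's induced payoffs 6, 1, 8, 5; outcome (C, S), payoffs (8, 13).
If Player 2 leads: Row's best replies are P→C, Q→D, R→C, S→D, T→A; Player 2's induced payoffs 4, 15, 11, 5, 13; outcome (D, Q), payoffs (5, 15).
Row gets 8 moving first and 5 moving second, so Row prefers to move first.

first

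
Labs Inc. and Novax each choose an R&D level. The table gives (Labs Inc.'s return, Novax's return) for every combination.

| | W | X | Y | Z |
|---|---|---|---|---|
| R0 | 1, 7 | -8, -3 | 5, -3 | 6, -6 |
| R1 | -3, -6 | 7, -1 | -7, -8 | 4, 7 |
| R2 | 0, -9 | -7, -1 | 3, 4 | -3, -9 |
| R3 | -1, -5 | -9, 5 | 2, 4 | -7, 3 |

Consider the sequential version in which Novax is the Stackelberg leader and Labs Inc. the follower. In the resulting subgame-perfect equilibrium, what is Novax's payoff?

7

Backward induction with Novax moving first.
- W: BR = R0, leader payoff 7.
- X: BR = R1, leader payoff -1.
- Y: BR = R0, leader payoff -3.
- Z: BR = R0, leader payoff -6.
Novax's induced payoffs are 7, -1, -3, -6, so Novax commits to W. Subgame-perfect outcome: (R0, W) with payoffs (1, 7).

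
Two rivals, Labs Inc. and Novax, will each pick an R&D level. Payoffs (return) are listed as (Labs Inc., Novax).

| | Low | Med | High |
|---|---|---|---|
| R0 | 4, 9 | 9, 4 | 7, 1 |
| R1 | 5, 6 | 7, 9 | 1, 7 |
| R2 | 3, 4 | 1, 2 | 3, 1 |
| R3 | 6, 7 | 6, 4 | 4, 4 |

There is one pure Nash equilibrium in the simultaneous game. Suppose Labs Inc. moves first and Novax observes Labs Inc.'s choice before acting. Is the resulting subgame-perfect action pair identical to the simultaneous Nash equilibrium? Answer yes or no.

Work backward from Novax's decision.
- R0: Novax compares 9, 4, 1 and picks Low; Labs Inc. would get 4.
- R1: Novax compares 6, 9, 7 and picks Med; Labs Inc. would get 7.
- R2: Novax compares 4, 2, 1 and picks Low; Labs Inc. would get 3.
- R3: Novax compares 7, 4, 4 and picks Low; Labs Inc. would get 6.
Maximizing over 4, 7, 3, 6, Labs Inc. chooses R1. Subgame-perfect outcome: (R1, Med) with payoffs (7, 9).
Now find the simultaneous Nash equilibrium.
Labs Inc.'s best replies: Low→R3; Med→R0; High→R0.
Novax's best replies: R0→Low; R1→Med; R2→Low; R3→Low.
Only (R3, Low) has each player best-responding; Nash payoffs (6, 7).
Sequential outcome (R1, Med) differs from the Nash profile (R3, Low).

no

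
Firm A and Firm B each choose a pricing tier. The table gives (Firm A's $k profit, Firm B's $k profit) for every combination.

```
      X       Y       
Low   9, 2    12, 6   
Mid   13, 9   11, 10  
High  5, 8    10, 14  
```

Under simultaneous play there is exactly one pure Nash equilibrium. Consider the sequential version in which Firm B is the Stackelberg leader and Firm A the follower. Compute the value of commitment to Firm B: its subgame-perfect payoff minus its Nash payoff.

3

Work backward from Firm A's decision.
- X → Firm A plays Mid (best of 9, 13, 5); Firm B gets 9.
- Y → Firm A plays Low (best of 12, 11, 10); Firm B gets 6.
Maximizing over 9, 6, Firm B chooses X. Subgame-perfect outcome: (Mid, X) with payoffs (13, 9).
Now find the simultaneous Nash equilibrium.
Firm A's best replies: X→Mid; Y→Low.
Firm B's best replies: Low→Y; Mid→Y; High→Y.
The unique mutual best reply is (Low, Y), giving (12, 6).
Firm B's commitment gain: 9 − 6 = 3.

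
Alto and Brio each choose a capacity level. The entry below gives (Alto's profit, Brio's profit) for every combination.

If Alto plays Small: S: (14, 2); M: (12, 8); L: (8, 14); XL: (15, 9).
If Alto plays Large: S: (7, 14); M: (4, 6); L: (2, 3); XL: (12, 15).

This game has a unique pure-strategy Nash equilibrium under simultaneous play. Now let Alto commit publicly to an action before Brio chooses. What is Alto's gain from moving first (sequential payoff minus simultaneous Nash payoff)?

4

Brio best-responds to each possible Alto move:
- Small: Brio compares 2, 8, 14, 9 and picks L; Alto would get 8.
- Large: Brio compares 14, 6, 3, 15 and picks XL; Alto would get 12.
Alto's induced payoffs are 8, 12, so Alto commits to Large. Subgame-perfect outcome: (Large, XL) with payoffs (12, 15).
Now find the simultaneous Nash equilibrium.
Alto's best replies: S→Small; M→Small; L→Small; XL→Small.
Brio's best replies: Small→L; Large→XL.
Only (Small, L) has each player best-responding; Nash payoffs (8, 14).
Alto's commitment gain: 12 − 8 = 4.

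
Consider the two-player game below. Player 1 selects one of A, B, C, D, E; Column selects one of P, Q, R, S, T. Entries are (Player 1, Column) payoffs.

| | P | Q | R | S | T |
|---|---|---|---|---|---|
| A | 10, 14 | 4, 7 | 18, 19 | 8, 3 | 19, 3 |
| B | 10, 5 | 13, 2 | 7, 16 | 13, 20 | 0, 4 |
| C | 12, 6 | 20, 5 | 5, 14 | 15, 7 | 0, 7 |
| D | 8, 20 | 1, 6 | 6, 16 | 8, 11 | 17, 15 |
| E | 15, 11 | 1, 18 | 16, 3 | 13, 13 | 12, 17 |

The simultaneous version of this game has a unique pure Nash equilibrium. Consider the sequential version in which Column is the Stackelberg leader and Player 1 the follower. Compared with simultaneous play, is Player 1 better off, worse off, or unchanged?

unchanged

Player 1 best-responds to each possible Column move:
- P → Player 1 plays E (best of 10, 10, 12, 8, 15); Column gets 11.
- Q → Player 1 plays C (best of 4, 13, 20, 1, 1); Column gets 5.
- R → Player 1 plays A (best of 18, 7, 5, 6, 16); Column gets 19.
- S → Player 1 plays C (best of 8, 13, 15, 8, 13); Column gets 7.
- T → Player 1 plays A (best of 19, 0, 0, 17, 12); Column gets 3.
Maximizing over 11, 5, 19, 7, 3, Column chooses R. Subgame-perfect outcome: (A, R) with payoffs (18, 19).
For the simultaneous game, intersect best replies.
Player 1's best replies: P→E; Q→C; R→A; S→C; T→A.
Column's best replies: A→R; B→S; C→R; D→P; E→Q.
Only (A, R) has each player best-responding; Nash payoffs (18, 19).
Player 1 earns 18 sequentially versus 18 at the Nash outcome: unchanged.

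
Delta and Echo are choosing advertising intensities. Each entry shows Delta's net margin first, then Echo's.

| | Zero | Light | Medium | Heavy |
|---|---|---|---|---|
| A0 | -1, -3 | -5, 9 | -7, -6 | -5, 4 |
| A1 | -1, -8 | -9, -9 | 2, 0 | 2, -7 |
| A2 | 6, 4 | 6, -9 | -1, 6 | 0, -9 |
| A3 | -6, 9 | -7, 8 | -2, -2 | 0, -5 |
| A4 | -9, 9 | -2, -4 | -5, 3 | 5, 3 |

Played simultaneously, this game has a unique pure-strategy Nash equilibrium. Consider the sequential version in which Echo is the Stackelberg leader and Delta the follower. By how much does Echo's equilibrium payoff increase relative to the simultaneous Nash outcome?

4

Backward induction with Echo moving first.
- Zero: Delta compares -1, -1, 6, -6, -9 and picks A2; Echo would get 4.
- Light: Delta compares -5, -9, 6, -7, -2 and picks A2; Echo would get -9.
- Medium: Delta compares -7, 2, -1, -2, -5 and picks A1; Echo would get 0.
- Heavy: Delta compares -5, 2, 0, 0, 5 and picks A4; Echo would get 3.
Echo's induced payoffs are 4, -9, 0, 3, so Echo commits to Zero. Subgame-perfect outcome: (A2, Zero) with payoffs (6, 4).
Under simultaneous play:
Delta's best replies: Zero→A2; Light→A2; Medium→A1; Heavy→A4.
Echo's best replies: A0→Light; A1→Medium; A2→Medium; A3→Zero; A4→Zero.
Only (A1, Medium) has each player best-responding; Nash payoffs (2, 0).
Echo's commitment gain: 4 − 0 = 4.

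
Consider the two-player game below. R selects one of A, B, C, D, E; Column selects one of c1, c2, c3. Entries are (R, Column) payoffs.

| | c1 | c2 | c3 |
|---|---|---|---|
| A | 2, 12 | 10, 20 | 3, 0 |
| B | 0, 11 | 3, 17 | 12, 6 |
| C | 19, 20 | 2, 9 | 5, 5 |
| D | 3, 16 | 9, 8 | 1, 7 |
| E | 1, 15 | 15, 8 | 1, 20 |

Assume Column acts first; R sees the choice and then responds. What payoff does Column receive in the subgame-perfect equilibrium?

20

R best-responds to each possible Column move:
- c1: BR = C, leader payoff 20.
- c2: BR = E, leader payoff 8.
- c3: BR = B, leader payoff 6.
Column's induced payoffs are 20, 8, 6, so Column commits to c1. Subgame-perfect outcome: (C, c1) with payoffs (19, 20).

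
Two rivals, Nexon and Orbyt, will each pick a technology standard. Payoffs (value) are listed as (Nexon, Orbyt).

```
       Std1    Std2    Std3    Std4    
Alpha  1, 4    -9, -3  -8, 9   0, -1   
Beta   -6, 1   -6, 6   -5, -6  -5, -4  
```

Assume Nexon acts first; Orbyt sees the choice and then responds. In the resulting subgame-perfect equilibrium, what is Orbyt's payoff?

Solve by backward induction (Nexon leads).
- Alpha: Orbyt compares 4, -3, 9, -1 and picks Std3; Nexon would get -8.
- Beta: Orbyt compares 1, 6, -6, -4 and picks Std2; Nexon would get -6.
Among -8, -6, the best is -6 at Beta. Subgame-perfect outcome: (Beta, Std2) with payoffs (-6, 6).

6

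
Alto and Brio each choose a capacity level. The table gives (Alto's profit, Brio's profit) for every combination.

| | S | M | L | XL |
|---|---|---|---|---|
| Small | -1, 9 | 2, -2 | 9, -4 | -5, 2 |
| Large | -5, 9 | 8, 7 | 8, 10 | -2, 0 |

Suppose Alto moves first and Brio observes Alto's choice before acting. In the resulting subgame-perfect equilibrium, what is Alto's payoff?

8

Solve by backward induction (Alto leads).
- Small → Brio plays S (best of 9, -2, -4, 2); Alto gets -1.
- Large → Brio plays L (best of 9, 7, 10, 0); Alto gets 8.
Among -1, 8, the best is 8 at Large. Subgame-perfect outcome: (Large, L) with payoffs (8, 10).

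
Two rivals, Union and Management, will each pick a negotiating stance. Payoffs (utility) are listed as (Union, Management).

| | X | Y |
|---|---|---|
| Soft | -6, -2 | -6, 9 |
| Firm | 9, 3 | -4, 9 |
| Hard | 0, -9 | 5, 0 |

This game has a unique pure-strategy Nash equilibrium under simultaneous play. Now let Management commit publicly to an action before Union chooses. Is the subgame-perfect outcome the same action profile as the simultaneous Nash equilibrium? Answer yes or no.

Union best-responds to each possible Management move:
- X: BR = Firm, leader payoff 3.
- Y: BR = Hard, leader payoff 0.
Among 3, 0, the best is 3 at X. Subgame-perfect outcome: (Firm, X) with payoffs (9, 3).
Now find the simultaneous Nash equilibrium.
Union's best replies: X→Firm; Y→Hard.
Management's best replies: Soft→Y; Firm→Y; Hard→Y.
The unique mutual best reply is (Hard, Y), giving (5, 0).
Sequential outcome (Firm, X) differs from the Nash profile (Hard, Y).

no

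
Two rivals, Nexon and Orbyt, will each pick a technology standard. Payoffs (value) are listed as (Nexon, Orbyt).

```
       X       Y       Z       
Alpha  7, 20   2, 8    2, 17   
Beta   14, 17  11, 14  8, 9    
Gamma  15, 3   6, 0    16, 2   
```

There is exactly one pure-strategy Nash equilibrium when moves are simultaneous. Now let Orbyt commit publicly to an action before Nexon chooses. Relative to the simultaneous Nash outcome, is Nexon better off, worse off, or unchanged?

Work backward from Nexon's decision.
- X: Nexon compares 7, 14, 15 and picks Gamma; Orbyt would get 3.
- Y: Nexon compares 2, 11, 6 and picks Beta; Orbyt would get 14.
- Z: Nexon compares 2, 8, 16 and picks Gamma; Orbyt would get 2.
Orbyt's induced payoffs are 3, 14, 2, so Orbyt commits to Y. Subgame-perfect outcome: (Beta, Y) with payoffs (11, 14).
For the simultaneous game, intersect best replies.
Nexon's best replies: X→Gamma; Y→Beta; Z→Gamma.
Orbyt's best replies: Alpha→X; Beta→X; Gamma→X.
The unique mutual best reply is (Gamma, X), giving (15, 3).
Nexon earns 11 sequentially versus 15 at the Nash outcome: worse off.

worse off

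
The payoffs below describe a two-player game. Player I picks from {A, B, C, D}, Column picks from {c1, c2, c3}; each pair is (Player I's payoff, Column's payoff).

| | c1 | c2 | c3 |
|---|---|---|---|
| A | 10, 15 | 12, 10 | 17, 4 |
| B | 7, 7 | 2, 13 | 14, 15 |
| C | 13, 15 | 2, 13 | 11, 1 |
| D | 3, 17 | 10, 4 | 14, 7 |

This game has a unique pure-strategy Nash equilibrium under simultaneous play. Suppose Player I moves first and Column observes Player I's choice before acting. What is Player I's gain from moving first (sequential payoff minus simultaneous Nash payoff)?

1

Work backward from Column's decision.
- A: BR = c1, leader payoff 10.
- B: BR = c3, leader payoff 14.
- C: BR = c1, leader payoff 13.
- D: BR = c1, leader payoff 3.
Maximizing over 10, 14, 13, 3, Player I chooses B. Subgame-perfect outcome: (B, c3) with payoffs (14, 15).
Now find the simultaneous Nash equilibrium.
Player I's best replies: c1→C; c2→A; c3→A.
Column's best replies: A→c1; B→c3; C→c1; D→c1.
Only (C, c1) has each player best-responding; Nash payoffs (13, 15).
Player I's commitment gain: 14 − 13 = 1.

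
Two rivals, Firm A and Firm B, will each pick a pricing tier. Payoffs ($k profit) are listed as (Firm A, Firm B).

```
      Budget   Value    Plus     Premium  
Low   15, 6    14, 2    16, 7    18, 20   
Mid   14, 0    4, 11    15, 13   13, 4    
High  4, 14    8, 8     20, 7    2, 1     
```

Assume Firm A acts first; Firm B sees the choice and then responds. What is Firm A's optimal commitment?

Low

Solve by backward induction (Firm A leads).
- Low → Firm B plays Premium (best of 6, 2, 7, 20); Firm A gets 18.
- Mid → Firm B plays Plus (best of 0, 11, 13, 4); Firm A gets 15.
- High → Firm B plays Budget (best of 14, 8, 7, 1); Firm A gets 4.
Maximizing over 18, 15, 4, Firm A chooses Low. Subgame-perfect outcome: (Low, Premium) with payoffs (18, 20).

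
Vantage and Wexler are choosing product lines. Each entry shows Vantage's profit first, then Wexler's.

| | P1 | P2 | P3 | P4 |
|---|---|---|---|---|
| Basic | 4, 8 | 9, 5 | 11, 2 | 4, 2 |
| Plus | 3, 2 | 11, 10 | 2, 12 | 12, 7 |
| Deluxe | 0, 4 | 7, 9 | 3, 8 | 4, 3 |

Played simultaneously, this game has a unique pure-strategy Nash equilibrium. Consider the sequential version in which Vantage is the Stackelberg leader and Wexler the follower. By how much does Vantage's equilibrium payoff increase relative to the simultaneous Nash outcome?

Work backward from Wexler's decision.
- Basic: BR = P1, leader payoff 4.
- Plus: BR = P3, leader payoff 2.
- Deluxe: BR = P2, leader payoff 7.
Vantage's induced payoffs are 4, 2, 7, so Vantage commits to Deluxe. Subgame-perfect outcome: (Deluxe, P2) with payoffs (7, 9).
Now find the simultaneous Nash equilibrium.
Vantage's best replies: P1→Basic; P2→Plus; P3→Basic; P4→Plus.
Wexler's best replies: Basic→P1; Plus→P3; Deluxe→P2.
The unique mutual best reply is (Basic, P1), giving (4, 8).
Vantage's commitment gain: 7 − 4 = 3.

3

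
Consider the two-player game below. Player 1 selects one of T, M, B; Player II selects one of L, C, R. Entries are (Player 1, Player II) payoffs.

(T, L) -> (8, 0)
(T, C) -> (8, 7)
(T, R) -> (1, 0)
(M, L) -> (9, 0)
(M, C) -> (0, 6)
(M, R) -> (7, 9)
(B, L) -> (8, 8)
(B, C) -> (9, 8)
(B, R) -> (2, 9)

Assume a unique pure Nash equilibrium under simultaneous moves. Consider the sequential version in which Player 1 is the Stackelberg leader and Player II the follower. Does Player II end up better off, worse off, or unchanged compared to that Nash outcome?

Backward induction with Player 1 moving first.
- T → Player II plays C (best of 0, 7, 0); Player 1 gets 8.
- M → Player II plays R (best of 0, 6, 9); Player 1 gets 7.
- B → Player II plays R (best of 8, 8, 9); Player 1 gets 2.
Maximizing over 8, 7, 2, Player 1 chooses T. Subgame-perfect outcome: (T, C) with payoffs (8, 7).
For the simultaneous game, intersect best replies.
Player 1's best replies: L→M; C→B; R→M.
Player II's best replies: T→C; M→R; B→R.
The unique mutual best reply is (M, R), giving (7, 9).
Player II earns 7 sequentially versus 9 at the Nash outcome: worse off.

worse off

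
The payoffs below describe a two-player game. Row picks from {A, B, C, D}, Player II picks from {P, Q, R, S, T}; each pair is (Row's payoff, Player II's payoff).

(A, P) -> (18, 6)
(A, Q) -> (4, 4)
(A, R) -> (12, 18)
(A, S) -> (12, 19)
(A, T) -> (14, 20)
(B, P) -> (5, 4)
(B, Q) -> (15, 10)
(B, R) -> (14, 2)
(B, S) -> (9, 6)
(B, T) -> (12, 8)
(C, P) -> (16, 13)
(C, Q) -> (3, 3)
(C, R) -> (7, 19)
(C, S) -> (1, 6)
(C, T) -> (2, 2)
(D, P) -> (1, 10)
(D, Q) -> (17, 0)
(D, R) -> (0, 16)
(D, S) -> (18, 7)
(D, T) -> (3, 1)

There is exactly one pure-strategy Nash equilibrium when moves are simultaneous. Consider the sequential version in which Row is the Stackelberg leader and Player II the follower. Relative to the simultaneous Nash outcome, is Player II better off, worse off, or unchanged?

worse off

Player II best-responds to each possible Row move:
- A → Player II plays T (best of 6, 4, 18, 19, 20); Row gets 14.
- B → Player II plays Q (best of 4, 10, 2, 6, 8); Row gets 15.
- C → Player II plays R (best of 13, 3, 19, 6, 2); Row gets 7.
- D → Player II plays R (best of 10, 0, 16, 7, 1); Row gets 0.
Maximizing over 14, 15, 7, 0, Row chooses B. Subgame-perfect outcome: (B, Q) with payoffs (15, 10).
Now find the simultaneous Nash equilibrium.
Row's best replies: P→A; Q→D; R→B; S→D; T→A.
Player II's best replies: A→T; B→Q; C→R; D→R.
Only (A, T) has each player best-responding; Nash payoffs (14, 20).
Player II earns 10 sequentially versus 20 at the Nash outcome: worse off.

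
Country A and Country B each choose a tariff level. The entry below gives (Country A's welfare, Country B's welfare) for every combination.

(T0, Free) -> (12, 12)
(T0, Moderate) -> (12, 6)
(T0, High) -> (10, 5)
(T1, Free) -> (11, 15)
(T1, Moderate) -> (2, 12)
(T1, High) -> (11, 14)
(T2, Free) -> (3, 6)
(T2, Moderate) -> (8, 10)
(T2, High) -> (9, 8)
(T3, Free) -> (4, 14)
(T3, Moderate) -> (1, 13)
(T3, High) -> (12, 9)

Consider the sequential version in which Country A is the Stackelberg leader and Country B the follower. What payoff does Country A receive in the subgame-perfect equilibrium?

12

Country B best-responds to each possible Country A move:
- T0: Country B compares 12, 6, 5 and picks Free; Country A would get 12.
- T1: Country B compares 15, 12, 14 and picks Free; Country A would get 11.
- T2: Country B compares 6, 10, 8 and picks Moderate; Country A would get 8.
- T3: Country B compares 14, 13, 9 and picks Free; Country A would get 4.
Country A's induced payoffs are 12, 11, 8, 4, so Country A commits to T0. Subgame-perfect outcome: (T0, Free) with payoffs (12, 12).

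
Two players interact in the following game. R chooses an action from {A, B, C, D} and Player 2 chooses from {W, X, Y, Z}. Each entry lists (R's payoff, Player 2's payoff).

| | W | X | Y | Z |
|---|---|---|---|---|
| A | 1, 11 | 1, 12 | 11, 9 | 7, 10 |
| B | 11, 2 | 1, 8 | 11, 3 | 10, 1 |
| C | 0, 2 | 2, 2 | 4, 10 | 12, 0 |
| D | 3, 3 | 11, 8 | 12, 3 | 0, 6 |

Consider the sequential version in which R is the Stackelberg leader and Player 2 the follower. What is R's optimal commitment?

D

Backward induction with R moving first.
- A: Player 2 compares 11, 12, 9, 10 and picks X; R would get 1.
- B: Player 2 compares 2, 8, 3, 1 and picks X; R would get 1.
- C: Player 2 compares 2, 2, 10, 0 and picks Y; R would get 4.
- D: Player 2 compares 3, 8, 3, 6 and picks X; R would get 11.
R's induced payoffs are 1, 1, 4, 11, so R commits to D. Subgame-perfect outcome: (D, X) with payoffs (11, 8).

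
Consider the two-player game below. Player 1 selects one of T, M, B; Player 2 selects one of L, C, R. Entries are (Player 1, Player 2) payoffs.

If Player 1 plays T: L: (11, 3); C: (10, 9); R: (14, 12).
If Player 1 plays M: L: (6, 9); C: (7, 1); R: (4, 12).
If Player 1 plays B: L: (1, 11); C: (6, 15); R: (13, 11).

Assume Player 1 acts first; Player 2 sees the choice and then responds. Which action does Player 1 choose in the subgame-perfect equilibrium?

T

Work backward from Player 2's decision.
- T: BR = R, leader payoff 14.
- M: BR = R, leader payoff 4.
- B: BR = C, leader payoff 6.
Among 14, 4, 6, the best is 14 at T. Subgame-perfect outcome: (T, R) with payoffs (14, 12).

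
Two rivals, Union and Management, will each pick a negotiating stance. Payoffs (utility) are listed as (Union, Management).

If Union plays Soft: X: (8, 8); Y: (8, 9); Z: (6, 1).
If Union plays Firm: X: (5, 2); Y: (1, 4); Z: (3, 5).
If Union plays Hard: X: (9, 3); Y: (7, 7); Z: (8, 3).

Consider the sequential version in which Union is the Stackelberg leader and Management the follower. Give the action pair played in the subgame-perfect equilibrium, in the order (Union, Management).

Solve by backward induction (Union leads).
- Soft: BR = Y, leader payoff 8.
- Firm: BR = Z, leader payoff 3.
- Hard: BR = Y, leader payoff 7.
Maximizing over 8, 3, 7, Union chooses Soft. Subgame-perfect outcome: (Soft, Y) with payoffs (8, 9).

(Soft, Y)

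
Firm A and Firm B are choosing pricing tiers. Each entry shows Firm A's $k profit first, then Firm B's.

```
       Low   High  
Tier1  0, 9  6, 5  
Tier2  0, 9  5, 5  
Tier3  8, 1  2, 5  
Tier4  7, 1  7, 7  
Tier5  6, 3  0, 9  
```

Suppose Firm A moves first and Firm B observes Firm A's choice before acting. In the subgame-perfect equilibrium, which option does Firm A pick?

Tier4

Firm B best-responds to each possible Firm A move:
- Tier1: Firm B compares 9, 5 and picks Low; Firm A would get 0.
- Tier2: Firm B compares 9, 5 and picks Low; Firm A would get 0.
- Tier3: Firm B compares 1, 5 and picks High; Firm A would get 2.
- Tier4: Firm B compares 1, 7 and picks High; Firm A would get 7.
- Tier5: Firm B compares 3, 9 and picks High; Firm A would get 0.
Maximizing over 0, 0, 2, 7, 0, Firm A chooses Tier4. Subgame-perfect outcome: (Tier4, High) with payoffs (7, 7).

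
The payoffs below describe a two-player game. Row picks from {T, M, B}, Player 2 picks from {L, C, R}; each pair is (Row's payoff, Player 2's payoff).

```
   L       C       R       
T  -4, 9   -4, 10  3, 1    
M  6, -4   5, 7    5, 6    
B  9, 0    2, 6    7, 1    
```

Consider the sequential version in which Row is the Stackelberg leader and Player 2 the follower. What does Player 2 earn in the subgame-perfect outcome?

7

Solve by backward induction (Row leads).
- T: BR = C, leader payoff -4.
- M: BR = C, leader payoff 5.
- B: BR = C, leader payoff 2.
Among -4, 5, 2, the best is 5 at M. Subgame-perfect outcome: (M, C) with payoffs (5, 7).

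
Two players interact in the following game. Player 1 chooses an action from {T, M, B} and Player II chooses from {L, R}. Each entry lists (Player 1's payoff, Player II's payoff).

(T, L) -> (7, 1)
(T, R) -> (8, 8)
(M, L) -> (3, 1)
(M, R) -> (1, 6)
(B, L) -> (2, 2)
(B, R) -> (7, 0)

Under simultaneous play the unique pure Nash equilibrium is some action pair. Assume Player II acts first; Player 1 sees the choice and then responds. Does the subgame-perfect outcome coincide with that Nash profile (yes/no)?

Backward induction with Player II moving first.
- L: BR = T, leader payoff 1.
- R: BR = T, leader payoff 8.
Among 1, 8, the best is 8 at R. Subgame-perfect outcome: (T, R) with payoffs (8, 8).
Under simultaneous play:
Player 1's best replies: L→T; R→T.
Player II's best replies: T→R; M→R; B→L.
The unique mutual best reply is (T, R), giving (8, 8).
Sequential outcome (T, R) coincides with the Nash profile (T, R).

yes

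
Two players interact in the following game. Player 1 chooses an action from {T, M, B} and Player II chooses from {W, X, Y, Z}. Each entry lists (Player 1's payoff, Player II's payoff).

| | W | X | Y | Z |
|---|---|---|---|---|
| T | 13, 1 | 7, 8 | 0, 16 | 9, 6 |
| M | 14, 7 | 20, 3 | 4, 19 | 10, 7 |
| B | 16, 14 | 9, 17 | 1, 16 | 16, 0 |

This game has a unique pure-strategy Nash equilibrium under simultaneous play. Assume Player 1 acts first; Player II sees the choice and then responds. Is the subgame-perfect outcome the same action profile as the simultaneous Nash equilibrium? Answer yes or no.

Backward induction with Player 1 moving first.
- T: Player II compares 1, 8, 16, 6 and picks Y; Player 1 would get 0.
- M: Player II compares 7, 3, 19, 7 and picks Y; Player 1 would get 4.
- B: Player II compares 14, 17, 16, 0 and picks X; Player 1 would get 9.
Among 0, 4, 9, the best is 9 at B. Subgame-perfect outcome: (B, X) with payoffs (9, 17).
Under simultaneous play:
Player 1's best replies: W→B; X→M; Y→M; Z→B.
Player II's best replies: T→Y; M→Y; B→X.
Only (M, Y) has each player best-responding; Nash payoffs (4, 19).
Sequential outcome (B, X) differs from the Nash profile (M, Y).

no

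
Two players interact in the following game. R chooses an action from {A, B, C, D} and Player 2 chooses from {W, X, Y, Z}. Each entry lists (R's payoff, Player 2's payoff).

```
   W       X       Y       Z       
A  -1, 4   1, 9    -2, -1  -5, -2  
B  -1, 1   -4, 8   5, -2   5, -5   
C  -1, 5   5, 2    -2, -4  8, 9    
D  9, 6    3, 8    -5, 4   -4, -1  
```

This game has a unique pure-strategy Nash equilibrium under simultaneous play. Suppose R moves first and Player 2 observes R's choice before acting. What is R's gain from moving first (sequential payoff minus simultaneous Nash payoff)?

Solve by backward induction (R leads).
- A: BR = X, leader payoff 1.
- B: BR = X, leader payoff -4.
- C: BR = Z, leader payoff 8.
- D: BR = X, leader payoff 3.
R's induced payoffs are 1, -4, 8, 3, so R commits to C. Subgame-perfect outcome: (C, Z) with payoffs (8, 9).
Now find the simultaneous Nash equilibrium.
R's best replies: W→D; X→C; Y→B; Z→C.
Player 2's best replies: A→X; B→X; C→Z; D→X.
Only (C, Z) has each player best-responding; Nash payoffs (8, 9).
R's commitment gain: 8 − 8 = 0.

0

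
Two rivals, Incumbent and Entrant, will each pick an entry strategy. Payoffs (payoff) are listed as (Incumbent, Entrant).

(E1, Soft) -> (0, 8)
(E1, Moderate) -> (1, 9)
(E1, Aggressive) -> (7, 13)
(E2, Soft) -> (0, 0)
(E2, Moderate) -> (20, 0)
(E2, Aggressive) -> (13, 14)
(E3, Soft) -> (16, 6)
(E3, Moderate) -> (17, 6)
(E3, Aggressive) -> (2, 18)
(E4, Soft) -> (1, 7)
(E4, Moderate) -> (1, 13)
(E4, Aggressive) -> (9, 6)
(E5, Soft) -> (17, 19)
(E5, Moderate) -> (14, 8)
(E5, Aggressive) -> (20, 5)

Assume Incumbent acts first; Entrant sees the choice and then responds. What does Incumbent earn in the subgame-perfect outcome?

Work backward from Entrant's decision.
- E1 → Entrant plays Aggressive (best of 8, 9, 13); Incumbent gets 7.
- E2 → Entrant plays Aggressive (best of 0, 0, 14); Incumbent gets 13.
- E3 → Entrant plays Aggressive (best of 6, 6, 18); Incumbent gets 2.
- E4 → Entrant plays Moderate (best of 7, 13, 6); Incumbent gets 1.
- E5 → Entrant plays Soft (best of 19, 8, 5); Incumbent gets 17.
Maximizing over 7, 13, 2, 1, 17, Incumbent chooses E5. Subgame-perfect outcome: (E5, Soft) with payoffs (17, 19).

17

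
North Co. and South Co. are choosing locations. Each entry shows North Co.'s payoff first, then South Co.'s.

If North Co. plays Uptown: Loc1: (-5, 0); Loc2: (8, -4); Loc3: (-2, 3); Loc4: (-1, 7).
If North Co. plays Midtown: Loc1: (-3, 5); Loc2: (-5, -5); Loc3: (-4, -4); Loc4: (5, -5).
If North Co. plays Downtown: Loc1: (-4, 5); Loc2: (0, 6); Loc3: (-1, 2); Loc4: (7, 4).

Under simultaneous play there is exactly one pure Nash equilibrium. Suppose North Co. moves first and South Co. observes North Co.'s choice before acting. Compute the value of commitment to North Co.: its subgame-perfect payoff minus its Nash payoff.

Work backward from South Co.'s decision.
- Uptown → South Co. plays Loc4 (best of 0, -4, 3, 7); North Co. gets -1.
- Midtown → South Co. plays Loc1 (best of 5, -5, -4, -5); North Co. gets -3.
- Downtown → South Co. plays Loc2 (best of 5, 6, 2, 4); North Co. gets 0.
Maximizing over -1, -3, 0, North Co. chooses Downtown. Subgame-perfect outcome: (Downtown, Loc2) with payoffs (0, 6).
For the simultaneous game, intersect best replies.
North Co.'s best replies: Loc1→Midtown; Loc2→Uptown; Loc3→Downtown; Loc4→Downtown.
South Co.'s best replies: Uptown→Loc4; Midtown→Loc1; Downtown→Loc2.
The unique mutual best reply is (Midtown, Loc1), giving (-3, 5).
North Co.'s commitment gain: 0 − -3 = 3.

3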